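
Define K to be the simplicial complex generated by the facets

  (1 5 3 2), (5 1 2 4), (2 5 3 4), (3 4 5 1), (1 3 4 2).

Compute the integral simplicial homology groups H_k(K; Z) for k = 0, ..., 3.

H_0 ≅ Z,  H_1 = 0,  H_2 = 0,  H_3 ≅ Z.

Take the total order 1 < 2 < 3 < 4 < 5 on the vertex set. Then K (dimension 3) consists of the simplices:

  0-simplices (5): [1], [2], [3], [4], [5]
  1-simplices (10): [1,2], [1,3], [1,4], [1,5], [2,3], [2,4], [2,5], [3,4], [3,5], [4,5]
  2-simplices (10): [1,2,3], [1,2,4], [1,2,5], [1,3,4], [1,3,5], [1,4,5], [2,3,4], [2,3,5], [2,4,5], [3,4,5]
  3-simplices (5): [1,2,3,4], [1,2,3,5], [1,2,4,5], [1,3,4,5], [2,3,4,5]

giving chain groups C_0 ≅ Z^5, C_1 ≅ Z^10, C_2 ≅ Z^10, C_3 ≅ Z^5.

The boundary map ∂_1: C_1 → C_0 maps an edge to its endpoints' difference, ∂[p,q] = q − p. For instance
  ∂[3,4] = [4] − [3].
The 5×10 boundary matrix has rank 4 and Smith normal form diag(1,1,1,1).

Boundary ∂_2: C_2 → C_1 acts by ∂[p,q,r] = [q,r] − [p,r] + [p,q]. For instance
  ∂[2,3,4] = [3,4] − [2,4] + [2,3],
  ∂[1,4,5] = [4,5] − [1,5] + [1,4].
This gives a 10×10 integer matrix of rank 6; reducing to Smith normal form yields diagonal entries (1,1,1,1,1,1).

Boundary ∂_3: C_3 → C_2 sends each 3-simplex σ to the alternating sum Σ_i (−1)^i (σ with its i-th vertex removed). For instance
  ∂[2,3,4,5] = [3,4,5] − [2,4,5] + [2,3,5] − [2,3,4],
  ∂[1,2,3,4] = [2,3,4] − [1,3,4] + [1,2,4] − [1,2,3].
As a 10×5 matrix over Z this has rank 4, with invariant factors (1,1,1,1).

Reading off H_k = ker ∂_k / im ∂_{k+1}:

  H_0: rank C_0 − rank ∂_1 = 5 − 4 = 1, and the invariant factors of ∂_1 are all 1, so H_0 = Z.
  H_1: rank ker ∂_1 − rank ∂_2 = (10 − 4) − 6 = 0, and the invariant factors of ∂_2 are all 1, so H_1 = 0.
  H_2: rank ker ∂_2 − rank ∂_3 = (10 − 6) − 4 = 0, and the invariant factors of ∂_3 are all 1, so H_2 = 0.
  H_3: rank ker ∂_3 − rank ∂_4 = (5 − 4) − 0 = 1, and there is no ∂_4, so H_3 = Z.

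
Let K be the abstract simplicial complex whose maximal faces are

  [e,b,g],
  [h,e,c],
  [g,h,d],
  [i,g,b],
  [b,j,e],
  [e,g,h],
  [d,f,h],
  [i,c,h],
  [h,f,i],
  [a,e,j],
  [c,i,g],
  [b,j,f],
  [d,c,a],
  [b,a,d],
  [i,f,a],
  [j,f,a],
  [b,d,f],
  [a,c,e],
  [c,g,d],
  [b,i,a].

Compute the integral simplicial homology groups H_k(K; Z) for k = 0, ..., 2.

H_0 ≅ Z,  H_1 ≅ Z ⊕ Z_2,  H_2 = 0.

K has 10 vertices, 30 edges, 20 triangles.
rank ∂_0 = 0, rank ∂_1 = 9 ⇒ b_0 = 10 − 0 − 9 = 1; all invariant factors of ∂_1 are 1 so no torsion. So H_0 = Z.
rank ∂_1 = 9, rank ∂_2 = 20 ⇒ b_1 = 30 − 9 − 20 = 1; ∂_2 has invariant factor(s) [2] giving torsion. So H_1 = Z ⊕ Z_2.
rank ∂_2 = 20, rank ∂_3 = 0 ⇒ b_2 = 20 − 20 − 0 = 0. So H_2 = 0.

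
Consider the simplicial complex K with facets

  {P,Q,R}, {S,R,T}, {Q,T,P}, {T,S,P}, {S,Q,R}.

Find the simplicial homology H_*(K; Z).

H_0 = Z,  H_1 = Z,  H_2 = 0.

We work with the vertex ordering P < Q < R < S < T. The simplices of K, each written with vertices in increasing order, are:

  0-simplices (5): P, Q, R, S, T
  1-simplices (10): PQ, PR, PS, PT, QR, QS, QT, RS, RT, ST
  2-simplices (5): PQR, PQT, PST, QRS, RST

so the chain groups are C_0 ≅ Z^5, C_1 ≅ Z^10, C_2 ≅ Z^5.

The boundary map ∂_1: C_1 → C_0 sends each edge [p,q] (with p < q) to q − p. For instance
  ∂QR = R − Q.
The 5×10 boundary matrix has rank 4 and Smith normal form diag(1,1,1,1).

∂_2: C_2 → C_1 maps a triangle to the signed sum of its edges. For instance
  ∂PQT = QT − PT + PQ,
  ∂RST = ST − RT + RS.
The resulting 10×5 matrix has rank 5, and its Smith normal form has invariant factors (1,1,1,1,1).

Reading off H_k = ker ∂_k / im ∂_{k+1}:

  H_0: rank C_0 − rank ∂_1 = 5 − 4 = 1, and the invariant factors of ∂_1 are all 1, so H_0 ≅ Z.
  H_1: rank ker ∂_1 − rank ∂_2 = (10 − 4) − 5 = 1, and the invariant factors of ∂_2 are all 1, so H_1 ≅ Z.
  H_2: rank ker ∂_2 − rank ∂_3 = (5 − 5) − 0 = 0, and there is no ∂_3, so H_2 ≅ 0.

(K is a triangulation of the Möbius band.)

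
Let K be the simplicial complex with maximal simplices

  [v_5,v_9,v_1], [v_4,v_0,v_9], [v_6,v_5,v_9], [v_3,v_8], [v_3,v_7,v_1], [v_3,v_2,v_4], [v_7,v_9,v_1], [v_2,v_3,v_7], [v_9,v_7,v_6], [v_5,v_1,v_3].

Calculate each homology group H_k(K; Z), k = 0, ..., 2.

Order the vertices as v_0 < v_1 < v_2 < v_3 < v_4 < v_5 < v_6 < v_7 < v_8 < v_9. Listing each simplex with vertices in this order, K has dimension 2 with simplices:

  0-simplices (10): [v_0], [v_1], [v_2], [v_3], [v_4], [v_5], [v_6], [v_7], [v_8], [v_9]
  1-simplices (19): (19 of them)
  2-simplices (9): [v_0,v_4,v_9], [v_1,v_3,v_5], [v_1,v_3,v_7], [v_1,v_5,v_9], [v_1,v_7,v_9], [v_2,v_3,v_4], [v_2,v_3,v_7], [v_5,v_6,v_9], [v_6,v_7,v_9]

giving chain groups C_0 ≅ Z^10, C_1 ≅ Z^19, C_2 ≅ Z^9.

The boundary map ∂_1: C_1 → C_0 sends each edge [p,q] (with p < q) to q − p. For instance
  ∂[v_0,v_9] = [v_9] − [v_0].
As a 10×19 matrix over Z this has rank 9, with invariant factors (1,1,1,1,1,1,1,1,1).

The boundary map ∂_2: C_2 → C_1 sends each 2-simplex [p,q,r] to [q,r] − [p,r] + [p,q]. For instance
  ∂[v_6,v_7,v_9] = [v_7,v_9] − [v_6,v_9] + [v_6,v_7],
  ∂[v_2,v_3,v_4] = [v_3,v_4] − [v_2,v_4] + [v_2,v_3].
As a 19×9 matrix over Z this has rank 9, with invariant factors (1,1,1,1,1,1,1,1,1).

Computing H_k = (kernel of ∂_k) / (image of ∂_{k+1}):

  H_0: rank C_0 − rank ∂_1 = 10 − 9 = 1, and the invariant factors of ∂_1 are all 1, so H_0 ≅ Z.
  H_1: rank ker ∂_1 − rank ∂_2 = (19 − 9) − 9 = 1, and the invariant factors of ∂_2 are all 1, so H_1 ≅ Z.
  H_2: rank ker ∂_2 − rank ∂_3 = (9 − 9) − 0 = 0, and there is no ∂_3, so H_2 ≅ 0.

As a check, the Euler characteristic is 10 − 19 + 9 = 0, which agrees with 1 − 1 + 0 = 0.

H_0 = Z,  H_1 = Z,  H_2 = 0.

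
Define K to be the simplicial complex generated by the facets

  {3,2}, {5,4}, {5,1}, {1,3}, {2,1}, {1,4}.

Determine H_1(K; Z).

H_1 = Z^2.

Fix the vertex order 1 < 2 < 3 < 4 < 5 and write every simplex with vertices in increasing order. Then dim K = 1 and the simplices of K are:

  0-simplices (5): [1], [2], [3], [4], [5]
  1-simplices (6): [1,2], [1,3], [1,4], [1,5], [2,3], [4,5]

giving chain groups C_0 ≅ Z^5, C_1 ≅ Z^6.

∂_1: C_1 → C_0 maps an edge to its endpoints' difference, ∂[p,q] = q − p.
The resulting 5×6 matrix has rank 4, and its Smith normal form has invariant factors (1,1,1,1).

Now H_k = ker ∂_k / im ∂_{k+1}, so:

  H_1: rank ker ∂_1 − rank ∂_2 = (6 − 4) − 0 = 2, and there is no ∂_2, so H_1 = Z^2.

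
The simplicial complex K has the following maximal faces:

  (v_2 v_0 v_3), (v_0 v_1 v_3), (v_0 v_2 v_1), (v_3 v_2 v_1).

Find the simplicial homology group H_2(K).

H_2 = Z.

Order the vertices as v_0 < v_1 < v_2 < v_3. Listing each simplex with vertices in this order, K has dimension 2 with simplices:

  0-simplices (4): [v_0], [v_1], [v_2], [v_3]
  1-simplices (6): [v_0,v_1], [v_0,v_2], [v_0,v_3], [v_1,v_2], [v_1,v_3], [v_2,v_3]
  2-simplices (4): [v_0,v_1,v_2], [v_0,v_1,v_3], [v_0,v_2,v_3], [v_1,v_2,v_3]

so the chain groups are C_0 ≅ Z^4, C_1 ≅ Z^6, C_2 ≅ Z^4.

The boundary map ∂_1: C_1 → C_0 maps an edge to its endpoints' difference, ∂[p,q] = q − p. For instance
  ∂[v_0,v_1] = [v_1] − [v_0].
The resulting 4×6 matrix has rank 3, and its Smith normal form has invariant factors (1,1,1).

The boundary map ∂_2: C_2 → C_1 sends each 2-simplex [p,q,r] to [q,r] − [p,r] + [p,q]. For instance
  ∂[v_0,v_2,v_3] = [v_2,v_3] − [v_0,v_3] + [v_0,v_2],
  ∂[v_1,v_2,v_3] = [v_2,v_3] − [v_1,v_3] + [v_1,v_2].
As a 6×4 matrix over Z this has rank 3, with invariant factors (1,1,1).

From H_k ≅ ker(∂_k) / im(∂_{k+1}) we obtain:

  H_2: rank ker ∂_2 − rank ∂_3 = (4 − 3) − 0 = 1, and there is no ∂_3, so H_2 ≅ Z.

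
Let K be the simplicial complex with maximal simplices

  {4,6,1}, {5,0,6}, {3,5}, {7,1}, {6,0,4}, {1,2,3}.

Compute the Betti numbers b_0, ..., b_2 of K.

b_0 = 1, b_1 = 1, b_2 = 0.

Take the total order 0 < 1 < 2 < 3 < 4 < 5 < 6 < 7 on the vertex set. Then K (dimension 2) consists of the simplices:

  0-simplices (8): [0], [1], [2], [3], [4], [5], [6], [7]
  1-simplices (12): [0,4], [0,5], [0,6], [1,2], [1,3], [1,4], [1,6], [1,7], [2,3], [3,5], [4,6], [5,6]
  2-simplices (4): [0,4,6], [0,5,6], [1,2,3], [1,4,6]

giving chain groups C_0 ≅ Z^8, C_1 ≅ Z^12, C_2 ≅ Z^4.

Boundary ∂_1: C_1 → C_0 sends each edge [p,q] (with p < q) to q − p.
The resulting 8×12 matrix has rank 7, and its Smith normal form has invariant factors (1,1,1,1,1,1,1).

∂_2: C_2 → C_1 sends each 2-simplex [p,q,r] to [q,r] − [p,r] + [p,q]. For instance
  ∂[0,5,6] = [5,6] − [0,6] + [0,5],
  ∂[1,2,3] = [2,3] − [1,3] + [1,2].
As a 12×4 matrix over Z this has rank 4, with invariant factors (1,1,1,1).

From H_k ≅ ker(∂_k) / im(∂_{k+1}) we obtain:

  H_0: rank C_0 − rank ∂_1 = 8 − 7 = 1, and the invariant factors of ∂_1 are all 1, so H_0 ≅ Z.
  H_1: rank ker ∂_1 − rank ∂_2 = (12 − 7) − 4 = 1, and the invariant factors of ∂_2 are all 1, so H_1 ≅ Z.
  H_2: rank ker ∂_2 − rank ∂_3 = (4 − 4) − 0 = 0, and there is no ∂_3, so H_2 ≅ 0.

Hence the Betti numbers are b_0 = 1, b_1 = 1, b_2 = 0.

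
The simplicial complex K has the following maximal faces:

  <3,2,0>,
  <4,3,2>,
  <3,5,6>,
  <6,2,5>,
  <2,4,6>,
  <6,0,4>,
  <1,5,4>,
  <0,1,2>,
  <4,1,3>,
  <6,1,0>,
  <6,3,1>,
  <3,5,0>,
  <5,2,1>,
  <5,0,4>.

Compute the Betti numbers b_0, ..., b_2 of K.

b_0 = 1, b_1 = 2, b_2 = 1.

Order the vertices as 0 < 1 < 2 < 3 < 4 < 5 < 6. Listing each simplex with vertices in this order, K has dimension 2 with simplices:

  0-simplices (7): [0], [1], [2], [3], [4], [5], [6]
  1-simplices (21): [0,1], [0,2], [0,3], [0,4], [0,5], [0,6], [1,2], [1,3], [1,4], [1,5], [1,6], [2,3], [2,4], [2,5], [2,6], [3,4], [3,5], [3,6], [4,5], [4,6], [5,6]
  2-simplices (14): [0,1,2], [0,1,6], [0,2,3], [0,3,5], [0,4,5], [0,4,6], [1,2,5], [1,3,4], [1,3,6], [1,4,5], [2,3,4], [2,4,6], [2,5,6], [3,5,6]

Hence C_0 ≅ Z^7, C_1 ≅ Z^21, C_2 ≅ Z^14.

The boundary map ∂_1: C_1 → C_0 is given by ∂[p,q] = [q] − [p]. For instance
  ∂[1,3] = [3] − [1].
This gives a 7×21 integer matrix of rank 6; reducing to Smith normal form yields diagonal entries (1,1,1,1,1,1).

The boundary map ∂_2: C_2 → C_1 sends each 2-simplex [p,q,r] to [q,r] − [p,r] + [p,q]. For instance
  ∂[0,1,2] = [1,2] − [0,2] + [0,1],
  ∂[2,3,4] = [3,4] − [2,4] + [2,3].
The 21×14 boundary matrix has rank 13 and Smith normal form diag(1,1,1,1,1,1,1,1,1,1,1,1,1).

Now H_k = ker ∂_k / im ∂_{k+1}, so:

  H_0: rank C_0 − rank ∂_1 = 7 − 6 = 1, and the invariant factors of ∂_1 are all 1, so H_0 = Z.
  H_1: rank ker ∂_1 − rank ∂_2 = (21 − 6) − 13 = 2, and the invariant factors of ∂_2 are all 1, so H_1 = Z^2.
  H_2: rank ker ∂_2 − rank ∂_3 = (14 − 13) − 0 = 1, and there is no ∂_3, so H_2 = Z.

Hence the Betti numbers are b_0 = 1, b_1 = 2, b_2 = 1.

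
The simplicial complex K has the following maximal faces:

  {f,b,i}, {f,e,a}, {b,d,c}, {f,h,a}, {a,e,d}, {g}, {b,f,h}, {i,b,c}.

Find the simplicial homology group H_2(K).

K has 9 vertices, 15 edges, 7 triangles.
rank ∂_2 = 7, rank ∂_3 = 0 ⇒ b_2 = 7 − 7 − 0 = 0. So H_2 ≅ 0.

H_2 ≅ 0.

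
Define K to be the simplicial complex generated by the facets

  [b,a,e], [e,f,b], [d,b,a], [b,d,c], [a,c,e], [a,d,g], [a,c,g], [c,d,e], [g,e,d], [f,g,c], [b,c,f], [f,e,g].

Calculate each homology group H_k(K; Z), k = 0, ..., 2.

We work with the vertex ordering a < b < c < d < e < f < g. The simplices of K, each written with vertices in increasing order, are:

  0-simplices (7): a, b, c, d, e, f, g
  1-simplices (18): ab, ac, ad, ae, ag, bc, bd, be, bf, cd, ce, cf, cg, de, dg, ef, eg, fg
  2-simplices (12): abd, abe, ace, acg, adg, bcd, bcf, bef, cde, cfg, deg, efg

so the chain groups are C_0 ≅ Z^7, C_1 ≅ Z^18, C_2 ≅ Z^12.

Boundary ∂_1: C_1 → C_0 maps an edge to its endpoints' difference, ∂[p,q] = q − p. For instance
  ∂ab = b − a.
The 7×18 boundary matrix has rank 6 and Smith normal form diag(1,1,1,1,1,1).

Boundary ∂_2: C_2 → C_1 acts by ∂[p,q,r] = [q,r] − [p,r] + [p,q]. For instance
  ∂abd = bd − ad + ab,
  ∂abe = be − ae + ab.
As a 18×12 matrix over Z this has rank 12, with invariant factors (1,1,1,1,1,1,1,1,1,1,1,2).

Computing H_k = (kernel of ∂_k) / (image of ∂_{k+1}):

  H_0: rank C_0 − rank ∂_1 = 7 − 6 = 1, and the invariant factors of ∂_1 are all 1, so H_0 ≅ Z.
  H_1: rank ker ∂_1 − rank ∂_2 = (18 − 6) − 12 = 0, and ∂_2 has invariant factor 2 > 1, so H_1 ≅ Z_2.
  H_2: rank ker ∂_2 − rank ∂_3 = (12 − 12) − 0 = 0, and there is no ∂_3, so H_2 ≅ 0.

As a check, the Euler characteristic is 7 − 18 + 12 = 1, which agrees with 1 − 0 + 0 = 1.

H_0 ≅ Z,  H_1 ≅ Z_2,  H_2 = 0.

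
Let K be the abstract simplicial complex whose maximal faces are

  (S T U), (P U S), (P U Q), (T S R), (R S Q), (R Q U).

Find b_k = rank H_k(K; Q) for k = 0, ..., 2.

Take the total order P < Q < R < S < T < U on the vertex set. Then K (dimension 2) consists of the simplices:

  0-simplices (6): P, Q, R, S, T, U
  1-simplices (12): PQ, PS, PU, QR, QS, QU, RS, RT, RU, ST, SU, TU
  2-simplices (6): PQU, PSU, QRS, QRU, RST, STU

Hence C_0 ≅ Z^6, C_1 ≅ Z^12, C_2 ≅ Z^6.

∂_1: C_1 → C_0 is given by ∂[p,q] = [q] − [p]. For instance
  ∂QU = U − Q.
The resulting 6×12 matrix has rank 5, and its Smith normal form has invariant factors (1,1,1,1,1).

∂_2: C_2 → C_1 acts by ∂[p,q,r] = [q,r] − [p,r] + [p,q]. For instance
  ∂STU = TU − SU + ST,
  ∂PQU = QU − PU + PQ.
This gives a 12×6 integer matrix of rank 6; reducing to Smith normal form yields diagonal entries (1,1,1,1,1,1).

From H_k ≅ ker(∂_k) / im(∂_{k+1}) we obtain:

  H_0: rank C_0 − rank ∂_1 = 6 − 5 = 1, and the invariant factors of ∂_1 are all 1, so H_0 ≅ Z.
  H_1: rank ker ∂_1 − rank ∂_2 = (12 − 5) − 6 = 1, and the invariant factors of ∂_2 are all 1, so H_1 ≅ Z.
  H_2: rank ker ∂_2 − rank ∂_3 = (6 − 6) − 0 = 0, and there is no ∂_3, so H_2 ≅ 0.

As a check, the Euler characteristic is 6 − 12 + 6 = 0, which agrees with 1 − 1 + 0 = 0.
(K is a triangulation of the cylinder S^1 x I.)

Hence the Betti numbers are b_0 = 1, b_1 = 1, b_2 = 0.

b_0 = 1, b_1 = 1, b_2 = 0.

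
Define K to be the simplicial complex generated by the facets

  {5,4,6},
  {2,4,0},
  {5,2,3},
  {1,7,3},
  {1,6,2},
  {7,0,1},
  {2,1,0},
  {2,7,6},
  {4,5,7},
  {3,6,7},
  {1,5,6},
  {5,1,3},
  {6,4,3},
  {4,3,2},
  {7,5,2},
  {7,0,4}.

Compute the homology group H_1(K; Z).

Take the total order 0 < 1 < 2 < 3 < 4 < 5 < 6 < 7 on the vertex set. Then K (dimension 2) consists of the simplices:

  0-simplices (8): [0], [1], [2], [3], [4], [5], [6], [7]
  1-simplices (24): (24 of them)
  2-simplices (16): [0,1,2], [0,1,7], [0,2,4], [0,4,7], [1,2,6], [1,3,5], [1,3,7], [1,5,6], [2,3,4], [2,3,5], [2,5,7], [2,6,7], [3,4,6], [3,6,7], [4,5,6], [4,5,7]

Hence C_0 ≅ Z^8, C_1 ≅ Z^24, C_2 ≅ Z^16.

The boundary map ∂_1: C_1 → C_0 maps an edge to its endpoints' difference, ∂[p,q] = q − p. For instance
  ∂[1,3] = [3] − [1].
This gives a 8×24 integer matrix of rank 7; reducing to Smith normal form yields diagonal entries (1,1,1,1,1,1,1).

The boundary map ∂_2: C_2 → C_1 sends each 2-simplex [p,q,r] to [q,r] − [p,r] + [p,q]. For instance
  ∂[1,3,5] = [3,5] − [1,5] + [1,3],
  ∂[1,2,6] = [2,6] − [1,6] + [1,2].
This gives a 24×16 integer matrix of rank 15; reducing to Smith normal form yields diagonal entries (1,1,1,1,1,1,1,1,1,1,1,1,1,1,1).

Reading off H_k = ker ∂_k / im ∂_{k+1}:

  H_1: rank ker ∂_1 − rank ∂_2 = (24 − 7) − 15 = 2, and the invariant factors of ∂_2 are all 1, so H_1 ≅ Z^2.

(K is a triangulation of the torus T^2.)

H_1 = Z^2.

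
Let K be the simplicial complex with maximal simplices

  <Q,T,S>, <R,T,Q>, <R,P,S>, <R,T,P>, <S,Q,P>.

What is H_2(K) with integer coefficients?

H_2 = 0.

Fix the vertex order P < Q < R < S < T and write every simplex with vertices in increasing order. Then dim K = 2 and the simplices of K are:

  0-simplices (5): P, Q, R, S, T
  1-simplices (10): PQ, PR, PS, PT, QR, QS, QT, RS, RT, ST
  2-simplices (5): PQS, PRS, PRT, QRT, QST

so the chain groups are C_0 ≅ Z^5, C_1 ≅ Z^10, C_2 ≅ Z^5.

The boundary map ∂_1: C_1 → C_0 maps an edge to its endpoints' difference, ∂[p,q] = q − p.
As a 5×10 matrix over Z this has rank 4, with invariant factors (1,1,1,1).

Boundary ∂_2: C_2 → C_1 acts by ∂[p,q,r] = [q,r] − [p,r] + [p,q]. For instance
  ∂QRT = RT − QT + QR,
  ∂PQS = QS − PS + PQ.
The resulting 10×5 matrix has rank 5, and its Smith normal form has invariant factors (1,1,1,1,1).

From H_k ≅ ker(∂_k) / im(∂_{k+1}) we obtain:

  H_2: rank ker ∂_2 − rank ∂_3 = (5 − 5) − 0 = 0, and there is no ∂_3, so H_2 ≅ 0.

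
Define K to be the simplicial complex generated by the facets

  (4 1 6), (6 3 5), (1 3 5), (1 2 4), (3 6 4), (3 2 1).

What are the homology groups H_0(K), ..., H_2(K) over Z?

We work with the vertex ordering 1 < 2 < 3 < 4 < 5 < 6. The simplices of K, each written with vertices in increasing order, are:

  0-simplices (6): [1], [2], [3], [4], [5], [6]
  1-simplices (12): [1,2], [1,3], [1,4], [1,5], [1,6], [2,3], [2,4], [3,4], [3,5], [3,6], [4,6], [5,6]
  2-simplices (6): [1,2,3], [1,2,4], [1,3,5], [1,4,6], [3,4,6], [3,5,6]

giving chain groups C_0 ≅ Z^6, C_1 ≅ Z^12, C_2 ≅ Z^6.

The boundary map ∂_1: C_1 → C_0 maps an edge to its endpoints' difference, ∂[p,q] = q − p. For instance
  ∂[5,6] = [6] − [5].
This gives a 6×12 integer matrix of rank 5; reducing to Smith normal form yields diagonal entries (1,1,1,1,1).

Boundary ∂_2: C_2 → C_1 acts by ∂[p,q,r] = [q,r] − [p,r] + [p,q]. For instance
  ∂[1,2,3] = [2,3] − [1,3] + [1,2],
  ∂[3,4,6] = [4,6] − [3,6] + [3,4].
The 12×6 boundary matrix has rank 6 and Smith normal form diag(1,1,1,1,1,1).

From H_k ≅ ker(∂_k) / im(∂_{k+1}) we obtain:

  H_0: rank C_0 − rank ∂_1 = 6 − 5 = 1, and the invariant factors of ∂_1 are all 1, so H_0 = Z.
  H_1: rank ker ∂_1 − rank ∂_2 = (12 − 5) − 6 = 1, and the invariant factors of ∂_2 are all 1, so H_1 = Z.
  H_2: rank ker ∂_2 − rank ∂_3 = (6 − 6) − 0 = 0, and there is no ∂_3, so H_2 = 0.

(K is a triangulation of the cylinder S^1 x I.)

H_0 ≅ Z,  H_1 ≅ Z,  H_2 = 0.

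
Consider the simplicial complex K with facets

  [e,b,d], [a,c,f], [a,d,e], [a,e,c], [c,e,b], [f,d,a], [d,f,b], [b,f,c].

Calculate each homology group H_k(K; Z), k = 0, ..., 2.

K has 6 vertices, 12 edges, 8 triangles.
rank ∂_0 = 0, rank ∂_1 = 5 ⇒ b_0 = 6 − 0 − 5 = 1; all invariant factors of ∂_1 are 1 so no torsion. So H_0 = Z.
rank ∂_1 = 5, rank ∂_2 = 7 ⇒ b_1 = 12 − 5 − 7 = 0; all invariant factors of ∂_2 are 1 so no torsion. So H_1 = 0.
rank ∂_2 = 7, rank ∂_3 = 0 ⇒ b_2 = 8 − 7 − 0 = 1. So H_2 = Z.

H_0 = Z,  H_1 = 0,  H_2 = Z.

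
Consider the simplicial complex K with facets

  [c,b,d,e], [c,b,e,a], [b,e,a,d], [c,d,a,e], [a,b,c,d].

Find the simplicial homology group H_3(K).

Order the vertices as a < b < c < d < e. Listing each simplex with vertices in this order, K has dimension 3 with simplices:

  0-simplices (5): a, b, c, d, e
  1-simplices (10): ab, ac, ad, ae, bc, bd, be, cd, ce, de
  2-simplices (10): abc, abd, abe, acd, ace, ade, bcd, bce, bde, cde
  3-simplices (5): abcd, abce, abde, acde, bcde

giving chain groups C_0 ≅ Z^5, C_1 ≅ Z^10, C_2 ≅ Z^10, C_3 ≅ Z^5.

Boundary ∂_1: C_1 → C_0 maps an edge to its endpoints' difference, ∂[p,q] = q − p. For instance
  ∂ab = b − a.
The 5×10 boundary matrix has rank 4 and Smith normal form diag(1,1,1,1).

The boundary map ∂_2: C_2 → C_1 sends each 2-simplex [p,q,r] to [q,r] − [p,r] + [p,q]. For instance
  ∂cde = de − ce + cd,
  ∂acd = cd − ad + ac.
The resulting 10×10 matrix has rank 6, and its Smith normal form has invariant factors (1,1,1,1,1,1).

Boundary ∂_3: C_3 → C_2 sends each 3-simplex σ to the alternating sum Σ_i (−1)^i (σ with its i-th vertex removed). For instance
  ∂acde = cde − ade + ace − acd,
  ∂abde = bde − ade + abe − abd.
The 10×5 boundary matrix has rank 4 and Smith normal form diag(1,1,1,1).

Computing H_k = (kernel of ∂_k) / (image of ∂_{k+1}):

  H_3: rank ker ∂_3 − rank ∂_4 = (5 − 4) − 0 = 1, and there is no ∂_4, so H_3 = Z.

H_3 = Z.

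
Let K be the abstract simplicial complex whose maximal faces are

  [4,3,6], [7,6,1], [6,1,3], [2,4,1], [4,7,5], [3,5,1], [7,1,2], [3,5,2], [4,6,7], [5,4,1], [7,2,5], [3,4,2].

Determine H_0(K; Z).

H_0 ≅ Z.

We work with the vertex ordering 1 < 2 < 3 < 4 < 5 < 6 < 7. The simplices of K, each written with vertices in increasing order, are:

  0-simplices (7): [1], [2], [3], [4], [5], [6], [7]
  1-simplices (18): [1,2], [1,3], [1,4], [1,5], [1,6], [1,7], [2,3], [2,4], [2,5], [2,7], [3,4], [3,5], [3,6], [4,5], [4,6], [4,7], [5,7], [6,7]
  2-simplices (12): [1,2,4], [1,2,7], [1,3,5], [1,3,6], [1,4,5], [1,6,7], [2,3,4], [2,3,5], [2,5,7], [3,4,6], [4,5,7], [4,6,7]

so the chain groups are C_0 ≅ Z^7, C_1 ≅ Z^18, C_2 ≅ Z^12.

Boundary ∂_1: C_1 → C_0 sends each edge [p,q] (with p < q) to q − p. For instance
  ∂[1,6] = [6] − [1].
This gives a 7×18 integer matrix of rank 6; reducing to Smith normal form yields diagonal entries (1,1,1,1,1,1).

∂_2: C_2 → C_1 maps a triangle to the signed sum of its edges. For instance
  ∂[1,2,7] = [2,7] − [1,7] + [1,2],
  ∂[4,5,7] = [5,7] − [4,7] + [4,5].
This gives a 18×12 integer matrix of rank 12; reducing to Smith normal form yields diagonal entries (1,1,1,1,1,1,1,1,1,1,1,2).

Now H_k = ker ∂_k / im ∂_{k+1}, so:

  H_0: rank C_0 − rank ∂_1 = 7 − 6 = 1, and the invariant factors of ∂_1 are all 1, so H_0 = Z.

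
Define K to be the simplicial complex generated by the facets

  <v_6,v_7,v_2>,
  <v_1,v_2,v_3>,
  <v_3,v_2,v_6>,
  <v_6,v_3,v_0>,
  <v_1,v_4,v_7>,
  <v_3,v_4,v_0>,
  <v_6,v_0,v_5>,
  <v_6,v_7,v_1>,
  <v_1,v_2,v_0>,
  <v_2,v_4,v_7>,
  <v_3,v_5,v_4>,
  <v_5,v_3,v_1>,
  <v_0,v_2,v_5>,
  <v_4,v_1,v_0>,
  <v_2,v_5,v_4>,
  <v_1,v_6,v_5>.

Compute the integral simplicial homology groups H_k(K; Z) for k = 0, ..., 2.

H_0 = Z,  H_1 = Z^2,  H_2 = Z.

Fix the vertex order v_0 < v_1 < v_2 < v_3 < v_4 < v_5 < v_6 < v_7 and write every simplex with vertices in increasing order. Then dim K = 2 and the simplices of K are:

  0-simplices (8): [v_0], [v_1], [v_2], [v_3], [v_4], [v_5], [v_6], [v_7]
  1-simplices (24): (24 of them)
  2-simplices (16): (16 of them)

giving chain groups C_0 ≅ Z^8, C_1 ≅ Z^24, C_2 ≅ Z^16.

Boundary ∂_1: C_1 → C_0 sends each edge [p,q] (with p < q) to q − p. For instance
  ∂[v_2,v_6] = [v_6] − [v_2].
The resulting 8×24 matrix has rank 7, and its Smith normal form has invariant factors (1,1,1,1,1,1,1).

∂_2: C_2 → C_1 acts by ∂[p,q,r] = [q,r] − [p,r] + [p,q]. For instance
  ∂[v_1,v_5,v_6] = [v_5,v_6] − [v_1,v_6] + [v_1,v_5],
  ∂[v_2,v_4,v_5] = [v_4,v_5] − [v_2,v_5] + [v_2,v_4].
As a 24×16 matrix over Z this has rank 15, with invariant factors (1,1,1,1,1,1,1,1,1,1,1,1,1,1,1).

Computing H_k = (kernel of ∂_k) / (image of ∂_{k+1}):

  H_0: rank C_0 − rank ∂_1 = 8 − 7 = 1, and the invariant factors of ∂_1 are all 1, so H_0 = Z.
  H_1: rank ker ∂_1 − rank ∂_2 = (24 − 7) − 15 = 2, and the invariant factors of ∂_2 are all 1, so H_1 = Z^2.
  H_2: rank ker ∂_2 − rank ∂_3 = (16 − 15) − 0 = 1, and there is no ∂_3, so H_2 = Z.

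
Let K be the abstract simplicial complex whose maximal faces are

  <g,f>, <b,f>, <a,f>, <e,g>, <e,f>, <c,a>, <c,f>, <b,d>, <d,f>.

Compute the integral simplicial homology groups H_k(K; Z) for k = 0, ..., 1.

H_0 = Z,  H_1 = Z^3.

Order the vertices as a < b < c < d < e < f < g. Listing each simplex with vertices in this order, K has dimension 1 with simplices:

  0-simplices (7): a, b, c, d, e, f, g
  1-simplices (9): ac, af, bd, bf, cf, df, ef, eg, fg

Hence C_0 ≅ Z^7, C_1 ≅ Z^9.

∂_1: C_1 → C_0 maps an edge to its endpoints' difference, ∂[p,q] = q − p. For instance
  ∂bf = f − b.
As a 7×9 matrix over Z this has rank 6, with invariant factors (1,1,1,1,1,1).

From H_k ≅ ker(∂_k) / im(∂_{k+1}) we obtain:

  H_0: rank C_0 − rank ∂_1 = 7 − 6 = 1, and the invariant factors of ∂_1 are all 1, so H_0 = Z.
  H_1: rank ker ∂_1 − rank ∂_2 = (9 − 6) − 0 = 3, and there is no ∂_2, so H_1 = Z^3.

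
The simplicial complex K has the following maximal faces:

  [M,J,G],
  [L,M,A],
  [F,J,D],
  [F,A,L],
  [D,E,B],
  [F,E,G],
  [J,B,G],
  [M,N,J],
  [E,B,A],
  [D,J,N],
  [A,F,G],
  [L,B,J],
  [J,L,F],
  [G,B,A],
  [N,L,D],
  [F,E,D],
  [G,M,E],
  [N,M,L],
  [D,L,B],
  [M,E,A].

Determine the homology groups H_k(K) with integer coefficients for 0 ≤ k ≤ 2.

H_0 = Z,  H_1 = Z ⊕ Z_2,  H_2 = 0.

Take the total order A < B < D < E < F < G < J < L < M < N on the vertex set. Then K (dimension 2) consists of the simplices:

  0-simplices (10): A, B, D, E, F, G, J, L, M, N
  1-simplices (30): AB, AE, AF, AG, AL, AM, BD, BE, BG, BJ, BL, DE, DF, DJ, DL, DN, EF, EG, EM, FG, FJ, FL, GJ, GM, JL, JM, JN, LM, LN, MN
  2-simplices (20): ABE, ABG, AEM, AFG, AFL, ALM, BDE, BDL, BGJ, BJL, DEF, DFJ, DJN, DLN, EFG, EGM, FJL, GJM, JMN, LMN

so the chain groups are C_0 ≅ Z^10, C_1 ≅ Z^30, C_2 ≅ Z^20.

Boundary ∂_1: C_1 → C_0 is given by ∂[p,q] = [q] − [p]. For instance
  ∂AL = L − A.
The 10×30 boundary matrix has rank 9 and Smith normal form diag(1,1,1,1,1,1,1,1,1).

Boundary ∂_2: C_2 → C_1 acts by ∂[p,q,r] = [q,r] − [p,r] + [p,q]. For instance
  ∂JMN = MN − JN + JM,
  ∂AEM = EM − AM + AE.
The 30×20 boundary matrix has rank 20 and Smith normal form diag(1,1,1,1,1,1,1,1,1,1,1,1,1,1,1,1,1,1,1,2).

Computing H_k = (kernel of ∂_k) / (image of ∂_{k+1}):

  H_0: rank C_0 − rank ∂_1 = 10 − 9 = 1, and the invariant factors of ∂_1 are all 1, so H_0 ≅ Z.
  H_1: rank ker ∂_1 − rank ∂_2 = (30 − 9) − 20 = 1, and ∂_2 has invariant factor 2 > 1, so H_1 ≅ Z ⊕ Z_2.
  H_2: rank ker ∂_2 − rank ∂_3 = (20 − 20) − 0 = 0, and there is no ∂_3, so H_2 ≅ 0.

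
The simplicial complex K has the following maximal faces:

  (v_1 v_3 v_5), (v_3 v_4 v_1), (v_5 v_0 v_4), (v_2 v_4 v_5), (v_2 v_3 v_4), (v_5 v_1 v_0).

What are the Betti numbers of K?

b_0 = 1, b_1 = 1, b_2 = 0.

Fix the vertex order v_0 < v_1 < v_2 < v_3 < v_4 < v_5 and write every simplex with vertices in increasing order. Then dim K = 2 and the simplices of K are:

  0-simplices (6): [v_0], [v_1], [v_2], [v_3], [v_4], [v_5]
  1-simplices (12): [v_0,v_1], [v_0,v_4], [v_0,v_5], [v_1,v_3], [v_1,v_4], [v_1,v_5], [v_2,v_3], [v_2,v_4], [v_2,v_5], [v_3,v_4], [v_3,v_5], [v_4,v_5]
  2-simplices (6): [v_0,v_1,v_5], [v_0,v_4,v_5], [v_1,v_3,v_4], [v_1,v_3,v_5], [v_2,v_3,v_4], [v_2,v_4,v_5]

Hence C_0 ≅ Z^6, C_1 ≅ Z^12, C_2 ≅ Z^6.

∂_1: C_1 → C_0 sends each edge [p,q] (with p < q) to q − p.
As a 6×12 matrix over Z this has rank 5, with invariant factors (1,1,1,1,1).

Boundary ∂_2: C_2 → C_1 maps a triangle to the signed sum of its edges. For instance
  ∂[v_0,v_4,v_5] = [v_4,v_5] − [v_0,v_5] + [v_0,v_4],
  ∂[v_0,v_1,v_5] = [v_1,v_5] − [v_0,v_5] + [v_0,v_1].
This gives a 12×6 integer matrix of rank 6; reducing to Smith normal form yields diagonal entries (1,1,1,1,1,1).

Reading off H_k = ker ∂_k / im ∂_{k+1}:

  H_0: rank C_0 − rank ∂_1 = 6 − 5 = 1, and the invariant factors of ∂_1 are all 1, so H_0 ≅ Z.
  H_1: rank ker ∂_1 − rank ∂_2 = (12 − 5) − 6 = 1, and the invariant factors of ∂_2 are all 1, so H_1 ≅ Z.
  H_2: rank ker ∂_2 − rank ∂_3 = (6 − 6) − 0 = 0, and there is no ∂_3, so H_2 ≅ 0.

As a check, the Euler characteristic is 6 − 12 + 6 = 0, which agrees with 1 − 1 + 0 = 0.

Hence the Betti numbers are b_0 = 1, b_1 = 1, b_2 = 0.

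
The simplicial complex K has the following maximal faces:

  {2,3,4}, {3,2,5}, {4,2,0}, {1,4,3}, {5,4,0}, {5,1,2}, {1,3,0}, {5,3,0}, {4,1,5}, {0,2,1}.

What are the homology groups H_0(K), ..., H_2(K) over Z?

Take the total order 0 < 1 < 2 < 3 < 4 < 5 on the vertex set. Then K (dimension 2) consists of the simplices:

  0-simplices (6): [0], [1], [2], [3], [4], [5]
  1-simplices (15): [0,1], [0,2], [0,3], [0,4], [0,5], [1,2], [1,3], [1,4], [1,5], [2,3], [2,4], [2,5], [3,4], [3,5], [4,5]
  2-simplices (10): [0,1,2], [0,1,3], [0,2,4], [0,3,5], [0,4,5], [1,2,5], [1,3,4], [1,4,5], [2,3,4], [2,3,5]

giving chain groups C_0 ≅ Z^6, C_1 ≅ Z^15, C_2 ≅ Z^10.

The boundary map ∂_1: C_1 → C_0 maps an edge to its endpoints' difference, ∂[p,q] = q − p.
This gives a 6×15 integer matrix of rank 5; reducing to Smith normal form yields diagonal entries (1,1,1,1,1).

∂_2: C_2 → C_1 maps a triangle to the signed sum of its edges. For instance
  ∂[2,3,4] = [3,4] − [2,4] + [2,3],
  ∂[1,4,5] = [4,5] − [1,5] + [1,4].
This gives a 15×10 integer matrix of rank 10; reducing to Smith normal form yields diagonal entries (1,1,1,1,1,1,1,1,1,2).

Reading off H_k = ker ∂_k / im ∂_{k+1}:

  H_0: rank C_0 − rank ∂_1 = 6 − 5 = 1, and the invariant factors of ∂_1 are all 1, so H_0 = Z.
  H_1: rank ker ∂_1 − rank ∂_2 = (15 − 5) − 10 = 0, and ∂_2 has invariant factor 2 > 1, so H_1 = Z/2.
  H_2: rank ker ∂_2 − rank ∂_3 = (10 − 10) − 0 = 0, and there is no ∂_3, so H_2 = 0.

(K is a triangulation of the real projective plane RP^2.)

H_0 ≅ Z,  H_1 ≅ Z/2,  H_2 = 0.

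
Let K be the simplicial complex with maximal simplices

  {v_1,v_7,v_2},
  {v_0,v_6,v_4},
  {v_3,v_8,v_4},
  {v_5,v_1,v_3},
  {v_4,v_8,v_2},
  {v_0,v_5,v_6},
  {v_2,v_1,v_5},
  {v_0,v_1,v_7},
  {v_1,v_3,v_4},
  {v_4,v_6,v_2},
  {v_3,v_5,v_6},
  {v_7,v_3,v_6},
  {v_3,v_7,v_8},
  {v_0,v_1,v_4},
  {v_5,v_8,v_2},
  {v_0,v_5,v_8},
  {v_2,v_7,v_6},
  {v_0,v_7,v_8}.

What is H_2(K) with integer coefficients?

H_2 ≅ Z.

Take the total order v_0 < v_1 < v_2 < v_3 < v_4 < v_5 < v_6 < v_7 < v_8 on the vertex set. Then K (dimension 2) consists of the simplices:

  0-simplices (9): [v_0], [v_1], [v_2], [v_3], [v_4], [v_5], [v_6], [v_7], [v_8]
  1-simplices (27): (27 of them)
  2-simplices (18): (18 of them)

giving chain groups C_0 ≅ Z^9, C_1 ≅ Z^27, C_2 ≅ Z^18.

The boundary map ∂_1: C_1 → C_0 sends each edge [p,q] (with p < q) to q − p.
This gives a 9×27 integer matrix of rank 8; reducing to Smith normal form yields diagonal entries (1,1,1,1,1,1,1,1).

Boundary ∂_2: C_2 → C_1 sends each 2-simplex [p,q,r] to [q,r] − [p,r] + [p,q]. For instance
  ∂[v_3,v_4,v_8] = [v_4,v_8] − [v_3,v_8] + [v_3,v_4],
  ∂[v_0,v_1,v_4] = [v_1,v_4] − [v_0,v_4] + [v_0,v_1].
The resulting 27×18 matrix has rank 17, and its Smith normal form has invariant factors (1,1,1,1,1,1,1,1,1,1,1,1,1,1,1,1,1).

Computing H_k = (kernel of ∂_k) / (image of ∂_{k+1}):

  H_2: rank ker ∂_2 − rank ∂_3 = (18 − 17) − 0 = 1, and there is no ∂_3, so H_2 ≅ Z.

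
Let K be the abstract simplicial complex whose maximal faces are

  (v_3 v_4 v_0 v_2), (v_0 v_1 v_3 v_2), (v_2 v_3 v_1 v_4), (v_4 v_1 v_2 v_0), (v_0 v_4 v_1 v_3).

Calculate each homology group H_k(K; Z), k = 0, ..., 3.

Take the total order v_0 < v_1 < v_2 < v_3 < v_4 on the vertex set. Then K (dimension 3) consists of the simplices:

  0-simplices (5): [v_0], [v_1], [v_2], [v_3], [v_4]
  1-simplices (10): [v_0,v_1], [v_0,v_2], [v_0,v_3], [v_0,v_4], [v_1,v_2], [v_1,v_3], [v_1,v_4], [v_2,v_3], [v_2,v_4], [v_3,v_4]
  2-simplices (10): [v_0,v_1,v_2], [v_0,v_1,v_3], [v_0,v_1,v_4], [v_0,v_2,v_3], [v_0,v_2,v_4], [v_0,v_3,v_4], [v_1,v_2,v_3], [v_1,v_2,v_4], [v_1,v_3,v_4], [v_2,v_3,v_4]
  3-simplices (5): [v_0,v_1,v_2,v_3], [v_0,v_1,v_2,v_4], [v_0,v_1,v_3,v_4], [v_0,v_2,v_3,v_4], [v_1,v_2,v_3,v_4]

so the chain groups are C_0 ≅ Z^5, C_1 ≅ Z^10, C_2 ≅ Z^10, C_3 ≅ Z^5.

The boundary map ∂_1: C_1 → C_0 is given by ∂[p,q] = [q] − [p]. For instance
  ∂[v_0,v_1] = [v_1] − [v_0].
The 5×10 boundary matrix has rank 4 and Smith normal form diag(1,1,1,1).

The boundary map ∂_2: C_2 → C_1 acts by ∂[p,q,r] = [q,r] − [p,r] + [p,q]. For instance
  ∂[v_1,v_2,v_3] = [v_2,v_3] − [v_1,v_3] + [v_1,v_2],
  ∂[v_0,v_1,v_4] = [v_1,v_4] − [v_0,v_4] + [v_0,v_1].
The resulting 10×10 matrix has rank 6, and its Smith normal form has invariant factors (1,1,1,1,1,1).

The boundary map ∂_3: C_3 → C_2 sends each 3-simplex σ to the alternating sum Σ_i (−1)^i (σ with its i-th vertex removed). For instance
  ∂[v_0,v_1,v_3,v_4] = [v_1,v_3,v_4] − [v_0,v_3,v_4] + [v_0,v_1,v_4] − [v_0,v_1,v_3],
  ∂[v_0,v_2,v_3,v_4] = [v_2,v_3,v_4] − [v_0,v_3,v_4] + [v_0,v_2,v_4] − [v_0,v_2,v_3].
The resulting 10×5 matrix has rank 4, and its Smith normal form has invariant factors (1,1,1,1).

Reading off H_k = ker ∂_k / im ∂_{k+1}:

  H_0: rank C_0 − rank ∂_1 = 5 − 4 = 1, and the invariant factors of ∂_1 are all 1, so H_0 ≅ Z.
  H_1: rank ker ∂_1 − rank ∂_2 = (10 − 4) − 6 = 0, and the invariant factors of ∂_2 are all 1, so H_1 ≅ 0.
  H_2: rank ker ∂_2 − rank ∂_3 = (10 − 6) − 4 = 0, and the invariant factors of ∂_3 are all 1, so H_2 ≅ 0.
  H_3: rank ker ∂_3 − rank ∂_4 = (5 − 4) − 0 = 1, and there is no ∂_4, so H_3 ≅ Z.

As a check, the Euler characteristic is 5 − 10 + 10 − 5 = 0, which agrees with 1 − 0 + 0 − 1 = 0.
(K is a triangulation of the 3-sphere S^3.)

H_0 = Z,  H_1 = 0,  H_2 = 0,  H_3 = Z.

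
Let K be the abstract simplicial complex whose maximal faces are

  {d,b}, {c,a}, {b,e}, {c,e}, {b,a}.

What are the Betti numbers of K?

b_0 = 1, b_1 = 1.

K has 5 vertices, 5 edges.
rank ∂_0 = 0, rank ∂_1 = 4 ⇒ b_0 = 5 − 0 − 4 = 1; all invariant factors of ∂_1 are 1 so no torsion. So H_0 = Z.
rank ∂_1 = 4, rank ∂_2 = 0 ⇒ b_1 = 5 − 4 − 0 = 1. So H_1 = Z.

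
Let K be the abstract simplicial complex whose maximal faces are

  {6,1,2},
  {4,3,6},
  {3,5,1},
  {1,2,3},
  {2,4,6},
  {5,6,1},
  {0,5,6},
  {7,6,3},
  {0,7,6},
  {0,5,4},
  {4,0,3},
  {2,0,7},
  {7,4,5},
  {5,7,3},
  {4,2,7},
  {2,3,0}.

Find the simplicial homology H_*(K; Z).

Order the vertices as 0 < 1 < 2 < 3 < 4 < 5 < 6 < 7. Listing each simplex with vertices in this order, K has dimension 2 with simplices:

  0-simplices (8): [0], [1], [2], [3], [4], [5], [6], [7]
  1-simplices (24): (24 of them)
  2-simplices (16): [0,2,3], [0,2,7], [0,3,4], [0,4,5], [0,5,6], [0,6,7], [1,2,3], [1,2,6], [1,3,5], [1,5,6], [2,4,6], [2,4,7], [3,4,6], [3,5,7], [3,6,7], [4,5,7]

so the chain groups are C_0 ≅ Z^8, C_1 ≅ Z^24, C_2 ≅ Z^16.

Boundary ∂_1: C_1 → C_0 maps an edge to its endpoints' difference, ∂[p,q] = q − p. For instance
  ∂[2,6] = [6] − [2].
The 8×24 boundary matrix has rank 7 and Smith normal form diag(1,1,1,1,1,1,1).

Boundary ∂_2: C_2 → C_1 acts by ∂[p,q,r] = [q,r] − [p,r] + [p,q]. For instance
  ∂[3,5,7] = [5,7] − [3,7] + [3,5],
  ∂[0,6,7] = [6,7] − [0,7] + [0,6].
As a 24×16 matrix over Z this has rank 15, with invariant factors (1,1,1,1,1,1,1,1,1,1,1,1,1,1,1).

Computing H_k = (kernel of ∂_k) / (image of ∂_{k+1}):

  H_0: rank C_0 − rank ∂_1 = 8 − 7 = 1, and the invariant factors of ∂_1 are all 1, so H_0 ≅ Z.
  H_1: rank ker ∂_1 − rank ∂_2 = (24 − 7) − 15 = 2, and the invariant factors of ∂_2 are all 1, so H_1 ≅ Z^2.
  H_2: rank ker ∂_2 − rank ∂_3 = (16 − 15) − 0 = 1, and there is no ∂_3, so H_2 ≅ Z.

H_0 = Z,  H_1 = Z^2,  H_2 = Z.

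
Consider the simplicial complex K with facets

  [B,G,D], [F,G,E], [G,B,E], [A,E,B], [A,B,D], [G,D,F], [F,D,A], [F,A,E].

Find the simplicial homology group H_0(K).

K has 6 vertices, 12 edges, 8 triangles.
rank ∂_0 = 0, rank ∂_1 = 5 ⇒ b_0 = 6 − 0 − 5 = 1; all invariant factors of ∂_1 are 1 so no torsion. So H_0 = Z.

H_0 ≅ Z.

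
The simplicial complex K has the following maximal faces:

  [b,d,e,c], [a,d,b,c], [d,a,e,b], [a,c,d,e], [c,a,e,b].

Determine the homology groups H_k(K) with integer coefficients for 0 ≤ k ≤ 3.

Fix the vertex order a < b < c < d < e and write every simplex with vertices in increasing order. Then dim K = 3 and the simplices of K are:

  0-simplices (5): a, b, c, d, e
  1-simplices (10): ab, ac, ad, ae, bc, bd, be, cd, ce, de
  2-simplices (10): abc, abd, abe, acd, ace, ade, bcd, bce, bde, cde
  3-simplices (5): abcd, abce, abde, acde, bcde

giving chain groups C_0 ≅ Z^5, C_1 ≅ Z^10, C_2 ≅ Z^10, C_3 ≅ Z^5.

The boundary map ∂_1: C_1 → C_0 sends each edge [p,q] (with p < q) to q − p.
The resulting 5×10 matrix has rank 4, and its Smith normal form has invariant factors (1,1,1,1).

∂_2: C_2 → C_1 maps a triangle to the signed sum of its edges. For instance
  ∂ade = de − ae + ad,
  ∂bde = de − be + bd.
As a 10×10 matrix over Z this has rank 6, with invariant factors (1,1,1,1,1,1).

The boundary map ∂_3: C_3 → C_2 sends each 3-simplex σ to the alternating sum Σ_i (−1)^i (σ with its i-th vertex removed). For instance
  ∂acde = cde − ade + ace − acd,
  ∂abce = bce − ace + abe − abc.
As a 10×5 matrix over Z this has rank 4, with invariant factors (1,1,1,1).

Computing H_k = (kernel of ∂_k) / (image of ∂_{k+1}):

  H_0: rank C_0 − rank ∂_1 = 5 − 4 = 1, and the invariant factors of ∂_1 are all 1, so H_0 ≅ Z.
  H_1: rank ker ∂_1 − rank ∂_2 = (10 − 4) − 6 = 0, and the invariant factors of ∂_2 are all 1, so H_1 ≅ 0.
  H_2: rank ker ∂_2 − rank ∂_3 = (10 − 6) − 4 = 0, and the invariant factors of ∂_3 are all 1, so H_2 ≅ 0.
  H_3: rank ker ∂_3 − rank ∂_4 = (5 − 4) − 0 = 1, and there is no ∂_4, so H_3 ≅ Z.

As a check, the Euler characteristic is 5 − 10 + 10 − 5 = 0, which agrees with 1 − 0 + 0 − 1 = 0.
(K is a triangulation of the 3-sphere S^3.)

H_0 ≅ Z,  H_1 = 0,  H_2 = 0,  H_3 ≅ Z.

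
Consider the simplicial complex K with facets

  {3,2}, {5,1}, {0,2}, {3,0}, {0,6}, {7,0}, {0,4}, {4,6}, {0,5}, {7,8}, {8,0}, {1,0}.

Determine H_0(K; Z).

H_0 = Z.

Order the vertices as 0 < 1 < 2 < 3 < 4 < 5 < 6 < 7 < 8. Listing each simplex with vertices in this order, K has dimension 1 with simplices:

  0-simplices (9): [0], [1], [2], [3], [4], [5], [6], [7], [8]
  1-simplices (12): [0,1], [0,2], [0,3], [0,4], [0,5], [0,6], [0,7], [0,8], [1,5], [2,3], [4,6], [7,8]

Hence C_0 ≅ Z^9, C_1 ≅ Z^12.

Boundary ∂_1: C_1 → C_0 maps an edge to its endpoints' difference, ∂[p,q] = q − p. For instance
  ∂[0,8] = [8] − [0].
The resulting 9×12 matrix has rank 8, and its Smith normal form has invariant factors (1,1,1,1,1,1,1,1).

From H_k ≅ ker(∂_k) / im(∂_{k+1}) we obtain:

  H_0: rank C_0 − rank ∂_1 = 9 − 8 = 1, and the invariant factors of ∂_1 are all 1, so H_0 = Z.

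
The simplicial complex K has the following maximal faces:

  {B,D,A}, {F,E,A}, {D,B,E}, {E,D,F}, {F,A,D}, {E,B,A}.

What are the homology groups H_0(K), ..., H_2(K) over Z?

Take the total order A < B < D < E < F on the vertex set. Then K (dimension 2) consists of the simplices:

  0-simplices (5): A, B, D, E, F
  1-simplices (9): AB, AD, AE, AF, BD, BE, DE, DF, EF
  2-simplices (6): ABD, ABE, ADF, AEF, BDE, DEF

Hence C_0 ≅ Z^5, C_1 ≅ Z^9, C_2 ≅ Z^6.

∂_1: C_1 → C_0 maps an edge to its endpoints' difference, ∂[p,q] = q − p. For instance
  ∂EF = F − E.
The 5×9 boundary matrix has rank 4 and Smith normal form diag(1,1,1,1).

Boundary ∂_2: C_2 → C_1 maps a triangle to the signed sum of its edges. For instance
  ∂ABE = BE − AE + AB,
  ∂ABD = BD − AD + AB.
This gives a 9×6 integer matrix of rank 5; reducing to Smith normal form yields diagonal entries (1,1,1,1,1).

Computing H_k = (kernel of ∂_k) / (image of ∂_{k+1}):

  H_0: rank C_0 − rank ∂_1 = 5 − 4 = 1, and the invariant factors of ∂_1 are all 1, so H_0 = Z.
  H_1: rank ker ∂_1 − rank ∂_2 = (9 − 4) − 5 = 0, and the invariant factors of ∂_2 are all 1, so H_1 = 0.
  H_2: rank ker ∂_2 − rank ∂_3 = (6 − 5) − 0 = 1, and there is no ∂_3, so H_2 = Z.

(K is a triangulation of the 2-sphere S^2.)

H_0 ≅ Z,  H_1 = 0,  H_2 ≅ Z.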